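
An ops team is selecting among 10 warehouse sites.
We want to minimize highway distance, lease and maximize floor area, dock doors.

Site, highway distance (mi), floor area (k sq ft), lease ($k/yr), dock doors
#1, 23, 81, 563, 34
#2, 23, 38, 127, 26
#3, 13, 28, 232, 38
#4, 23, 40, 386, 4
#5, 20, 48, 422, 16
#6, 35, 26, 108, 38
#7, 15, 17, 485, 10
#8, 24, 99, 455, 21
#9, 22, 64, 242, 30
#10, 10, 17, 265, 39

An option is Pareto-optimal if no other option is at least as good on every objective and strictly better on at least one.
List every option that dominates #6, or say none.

none

#1: worse on lease (563 vs 108).
#2: worse on lease (127 vs 108).
#3: worse on lease (232 vs 108).
#4: worse on lease (386 vs 108).
#5: worse on lease (422 vs 108).
#7: worse on floor area (17 vs 26).
#8: worse on lease (455 vs 108).
#9: worse on lease (242 vs 108).
#10: worse on floor area (17 vs 26).
No option dominates #6.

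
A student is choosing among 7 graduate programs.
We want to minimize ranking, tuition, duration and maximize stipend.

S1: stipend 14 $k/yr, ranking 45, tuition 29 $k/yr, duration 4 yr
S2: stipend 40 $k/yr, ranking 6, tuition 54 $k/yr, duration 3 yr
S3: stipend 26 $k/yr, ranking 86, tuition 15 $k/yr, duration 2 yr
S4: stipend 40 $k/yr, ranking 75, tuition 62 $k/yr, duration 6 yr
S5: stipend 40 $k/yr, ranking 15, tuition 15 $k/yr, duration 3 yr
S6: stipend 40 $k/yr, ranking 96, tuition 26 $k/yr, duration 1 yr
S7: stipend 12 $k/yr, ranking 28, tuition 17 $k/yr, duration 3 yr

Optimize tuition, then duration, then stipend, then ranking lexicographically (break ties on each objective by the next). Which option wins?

S3

First minimize tuition: best is 15, kept {S3, S5}.
Then minimize duration: best is 2, kept {S3}.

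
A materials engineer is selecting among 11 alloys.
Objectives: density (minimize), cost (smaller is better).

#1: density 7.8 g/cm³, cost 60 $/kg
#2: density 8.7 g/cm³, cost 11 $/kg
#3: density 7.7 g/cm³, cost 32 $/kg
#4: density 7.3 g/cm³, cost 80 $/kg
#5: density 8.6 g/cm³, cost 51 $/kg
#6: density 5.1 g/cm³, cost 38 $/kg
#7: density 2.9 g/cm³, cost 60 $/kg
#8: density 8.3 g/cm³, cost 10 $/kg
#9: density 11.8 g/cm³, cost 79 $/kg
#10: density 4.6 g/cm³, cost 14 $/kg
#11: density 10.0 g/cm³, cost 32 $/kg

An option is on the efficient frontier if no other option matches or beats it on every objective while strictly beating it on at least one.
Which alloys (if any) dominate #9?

#1: density 7.8≤11.8, cost 60≤79 — dominates #9.
#2: density 8.7≤11.8, cost 11≤79 — dominates #9.
#3: density 7.7≤11.8, cost 32≤79 — dominates #9.
#5: density 8.6≤11.8, cost 51≤79 — dominates #9.
#6: density 5.1≤11.8, cost 38≤79 — dominates #9.
#7: density 2.9≤11.8, cost 60≤79 — dominates #9.
#8: density 8.3≤11.8, cost 10≤79 — dominates #9.
#10: density 4.6≤11.8, cost 14≤79 — dominates #9.
#11: density 10.0≤11.8, cost 32≤79 — dominates #9.
Others (#4) are each worse than #9 on at least one objective.

#1, #2, #3, #5, #6, #7, #8, #10, #11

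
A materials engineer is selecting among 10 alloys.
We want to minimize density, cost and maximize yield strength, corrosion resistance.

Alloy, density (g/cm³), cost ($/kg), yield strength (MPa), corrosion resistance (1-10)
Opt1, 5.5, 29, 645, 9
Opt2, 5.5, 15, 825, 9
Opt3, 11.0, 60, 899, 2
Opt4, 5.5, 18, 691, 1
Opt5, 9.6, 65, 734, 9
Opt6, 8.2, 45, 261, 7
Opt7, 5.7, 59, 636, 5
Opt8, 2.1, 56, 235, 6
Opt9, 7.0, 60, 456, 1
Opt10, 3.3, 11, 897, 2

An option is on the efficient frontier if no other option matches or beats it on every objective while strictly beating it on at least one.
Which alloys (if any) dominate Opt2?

Opt1: worse on cost (29 vs 15).
Opt3: worse on density (11.0 vs 5.5).
Opt4: worse on cost (18 vs 15).
Opt5: worse on density (9.6 vs 5.5).
Opt6: worse on density (8.2 vs 5.5).
Opt7: worse on density (5.7 vs 5.5).
Opt8: worse on cost (56 vs 15).
Opt9: worse on density (7.0 vs 5.5).
Opt10: worse on corrosion resistance (2 vs 9).
No option dominates Opt2.

none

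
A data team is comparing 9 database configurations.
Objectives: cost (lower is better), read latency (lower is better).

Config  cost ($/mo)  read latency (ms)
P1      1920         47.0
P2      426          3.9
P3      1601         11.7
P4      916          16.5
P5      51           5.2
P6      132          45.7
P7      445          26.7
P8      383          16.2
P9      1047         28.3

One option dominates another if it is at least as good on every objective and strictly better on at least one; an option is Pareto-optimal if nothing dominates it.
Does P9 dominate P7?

No

P9 vs P7: P9 is worse on cost (1047 vs 445), so it does not dominate P7.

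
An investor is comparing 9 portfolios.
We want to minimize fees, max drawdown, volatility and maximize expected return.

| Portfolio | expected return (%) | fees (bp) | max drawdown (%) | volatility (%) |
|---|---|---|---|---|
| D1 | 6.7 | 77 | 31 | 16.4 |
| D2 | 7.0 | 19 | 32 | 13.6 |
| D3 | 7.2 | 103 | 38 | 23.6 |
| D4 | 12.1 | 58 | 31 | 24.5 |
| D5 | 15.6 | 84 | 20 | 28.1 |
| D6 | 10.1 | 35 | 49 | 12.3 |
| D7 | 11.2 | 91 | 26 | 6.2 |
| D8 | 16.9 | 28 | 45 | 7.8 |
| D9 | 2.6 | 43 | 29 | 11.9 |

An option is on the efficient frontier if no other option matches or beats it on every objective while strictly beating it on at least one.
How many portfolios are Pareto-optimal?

D1: not dominated.
D2: not dominated (best fees).
D3: dominated by D7 (expected return 11.2≥7.2, fees 91≤103, max drawdown 26≤38, volatility 6.2≤23.6).
D4: not dominated.
D5: not dominated (best max drawdown).
D6: dominated by D8 (expected return 16.9≥10.1, fees 28≤35, max drawdown 45≤49, volatility 7.8≤12.3).
D7: not dominated (best volatility).
D8: not dominated (best expected return).
D9: not dominated.
Pareto-optimal: D1, D2, D4, D5, D7, D8, D9 → 7.

7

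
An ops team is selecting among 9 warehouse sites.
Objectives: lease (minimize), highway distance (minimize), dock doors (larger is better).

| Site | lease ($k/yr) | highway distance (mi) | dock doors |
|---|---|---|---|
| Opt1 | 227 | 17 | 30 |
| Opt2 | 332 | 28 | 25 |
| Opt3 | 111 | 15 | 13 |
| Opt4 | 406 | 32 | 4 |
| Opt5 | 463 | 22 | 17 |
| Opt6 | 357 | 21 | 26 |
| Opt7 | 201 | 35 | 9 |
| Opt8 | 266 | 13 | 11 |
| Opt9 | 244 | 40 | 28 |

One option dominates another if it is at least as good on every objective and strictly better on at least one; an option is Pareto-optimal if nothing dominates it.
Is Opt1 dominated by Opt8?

Opt8 vs Opt1: Opt8 is worse on lease (266 vs 227), so it does not dominate Opt1.

No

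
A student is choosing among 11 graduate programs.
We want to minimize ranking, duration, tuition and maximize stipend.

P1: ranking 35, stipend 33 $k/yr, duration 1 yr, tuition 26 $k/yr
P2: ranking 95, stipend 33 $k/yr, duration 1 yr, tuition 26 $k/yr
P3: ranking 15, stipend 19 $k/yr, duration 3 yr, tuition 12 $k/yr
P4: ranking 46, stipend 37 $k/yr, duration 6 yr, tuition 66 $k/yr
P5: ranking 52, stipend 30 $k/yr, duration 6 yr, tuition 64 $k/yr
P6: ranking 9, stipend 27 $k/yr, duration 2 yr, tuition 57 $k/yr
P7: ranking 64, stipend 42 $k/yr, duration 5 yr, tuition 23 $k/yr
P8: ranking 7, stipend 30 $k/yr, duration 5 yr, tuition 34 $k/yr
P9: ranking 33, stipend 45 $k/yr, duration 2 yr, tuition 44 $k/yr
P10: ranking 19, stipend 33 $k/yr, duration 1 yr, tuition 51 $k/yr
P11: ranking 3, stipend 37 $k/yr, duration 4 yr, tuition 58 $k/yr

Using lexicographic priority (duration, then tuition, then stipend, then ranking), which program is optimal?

P1

First minimize duration: best is 1, kept {P1, P2, P10}.
Then minimize tuition: best is 26, kept {P1, P2}.
Then maximize stipend: best is 33, kept {P1, P2}.
Then minimize ranking: best is 35, kept {P1}.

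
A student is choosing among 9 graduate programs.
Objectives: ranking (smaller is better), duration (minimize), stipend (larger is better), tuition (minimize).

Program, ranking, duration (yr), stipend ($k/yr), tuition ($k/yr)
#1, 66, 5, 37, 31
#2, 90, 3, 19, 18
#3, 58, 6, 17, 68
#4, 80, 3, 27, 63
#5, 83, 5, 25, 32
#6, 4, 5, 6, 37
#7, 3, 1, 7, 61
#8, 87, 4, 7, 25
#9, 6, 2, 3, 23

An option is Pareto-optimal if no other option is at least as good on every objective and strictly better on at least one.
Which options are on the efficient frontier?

#1: not dominated (best stipend).
#2: not dominated (best tuition).
#3: not dominated.
#4: not dominated.
#5: dominated by #1 (ranking 66≤83, duration 5≤5, stipend 37≥25, tuition 31≤32).
#6: not dominated.
#7: not dominated (best ranking).
#8: not dominated.
#9: not dominated.

#1, #2, #3, #4, #6, #7, #8, #9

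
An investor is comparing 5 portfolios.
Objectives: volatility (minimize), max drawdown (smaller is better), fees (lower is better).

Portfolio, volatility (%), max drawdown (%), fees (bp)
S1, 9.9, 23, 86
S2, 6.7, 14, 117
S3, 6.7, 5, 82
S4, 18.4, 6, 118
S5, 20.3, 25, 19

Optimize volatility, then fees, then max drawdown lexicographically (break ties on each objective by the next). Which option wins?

S3

First minimize volatility: best is 6.7, kept {S2, S3}.
Then minimize fees: best is 82, kept {S3}.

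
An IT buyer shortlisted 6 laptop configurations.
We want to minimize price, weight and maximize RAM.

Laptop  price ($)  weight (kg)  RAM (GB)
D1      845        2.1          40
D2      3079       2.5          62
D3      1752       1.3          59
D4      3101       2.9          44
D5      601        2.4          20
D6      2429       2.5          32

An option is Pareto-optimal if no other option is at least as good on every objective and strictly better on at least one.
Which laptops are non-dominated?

D1, D2, D3, D5

D1: not dominated.
D2: not dominated (best RAM).
D3: not dominated (best weight).
D4: dominated by D2 (price 3079≤3101, weight 2.5≤2.9, RAM 62≥44).
D5: not dominated (best price).
D6: dominated by D1 (price 845≤2429, weight 2.1≤2.5, RAM 40≥32).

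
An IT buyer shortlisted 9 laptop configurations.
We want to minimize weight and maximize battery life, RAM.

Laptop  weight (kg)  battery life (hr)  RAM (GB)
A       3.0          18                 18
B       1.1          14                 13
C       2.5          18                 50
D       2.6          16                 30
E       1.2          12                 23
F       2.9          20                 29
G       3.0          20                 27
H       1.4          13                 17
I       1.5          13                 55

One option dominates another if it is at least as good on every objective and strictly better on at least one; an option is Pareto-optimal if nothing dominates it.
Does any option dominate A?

C vs A: weight 2.5≤3.0, battery life 18≥18, RAM 50≥18 — C is at least as good on every objective and strictly better on at least one, so C dominates A.

Yes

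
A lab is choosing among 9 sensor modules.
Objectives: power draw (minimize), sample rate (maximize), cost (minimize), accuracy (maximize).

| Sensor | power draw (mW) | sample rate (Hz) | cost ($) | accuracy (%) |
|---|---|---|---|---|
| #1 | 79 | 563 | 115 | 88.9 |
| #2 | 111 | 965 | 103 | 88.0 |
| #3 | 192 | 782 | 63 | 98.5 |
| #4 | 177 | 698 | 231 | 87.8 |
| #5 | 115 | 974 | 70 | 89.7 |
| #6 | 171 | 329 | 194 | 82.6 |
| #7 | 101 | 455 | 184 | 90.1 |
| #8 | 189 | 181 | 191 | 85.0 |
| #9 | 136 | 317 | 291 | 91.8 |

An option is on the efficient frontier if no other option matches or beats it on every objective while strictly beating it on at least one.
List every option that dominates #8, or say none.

#1, #2, #5, #7

#1: power draw 79≤189, sample rate 563≥181, cost 115≤191, accuracy 88.9≥85.0 — dominates #8.
#2: power draw 111≤189, sample rate 965≥181, cost 103≤191, accuracy 88.0≥85.0 — dominates #8.
#5: power draw 115≤189, sample rate 974≥181, cost 70≤191, accuracy 89.7≥85.0 — dominates #8.
#7: power draw 101≤189, sample rate 455≥181, cost 184≤191, accuracy 90.1≥85.0 — dominates #8.
Others (#3, #4, #6, #9) are each worse than #8 on at least one objective.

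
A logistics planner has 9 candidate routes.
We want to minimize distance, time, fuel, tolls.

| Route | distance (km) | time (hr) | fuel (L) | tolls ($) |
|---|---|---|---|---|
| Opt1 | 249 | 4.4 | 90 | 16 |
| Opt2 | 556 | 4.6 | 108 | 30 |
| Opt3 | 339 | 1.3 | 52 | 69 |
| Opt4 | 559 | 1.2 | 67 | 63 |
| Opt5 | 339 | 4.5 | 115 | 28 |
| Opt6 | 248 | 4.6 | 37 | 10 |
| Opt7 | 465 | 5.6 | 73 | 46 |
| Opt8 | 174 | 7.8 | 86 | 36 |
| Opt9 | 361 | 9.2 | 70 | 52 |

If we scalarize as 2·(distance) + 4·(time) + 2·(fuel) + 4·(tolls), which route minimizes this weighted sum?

Opt1: 2·249 + 4·4.4 + 2·90 + 4·16 = 759.6
Opt2: 2·556 + 4·4.6 + 2·108 + 4·30 = 1466.4
Opt3: 2·339 + 4·1.3 + 2·52 + 4·69 = 1063.2
Opt4: 2·559 + 4·1.2 + 2·67 + 4·63 = 1508.8
Opt5: 2·339 + 4·4.5 + 2·115 + 4·28 = 1038.0
Opt6: 2·248 + 4·4.6 + 2·37 + 4·10 = 628.4
Opt7: 2·465 + 4·5.6 + 2·73 + 4·46 = 1282.4
Opt8: 2·174 + 4·7.8 + 2·86 + 4·36 = 695.2
Opt9: 2·361 + 4·9.2 + 2·70 + 4·52 = 1106.8
Lowest: Opt6 at 628.4.

Opt6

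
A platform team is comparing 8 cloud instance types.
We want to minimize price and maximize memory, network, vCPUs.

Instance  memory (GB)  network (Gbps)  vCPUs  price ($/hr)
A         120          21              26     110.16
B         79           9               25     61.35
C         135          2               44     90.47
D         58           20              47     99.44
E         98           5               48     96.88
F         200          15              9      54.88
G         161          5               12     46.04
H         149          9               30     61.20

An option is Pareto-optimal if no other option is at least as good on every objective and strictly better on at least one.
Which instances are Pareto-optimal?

A: not dominated (best network).
B: dominated by H (memory 149≥79, network 9≥9, vCPUs 30≥25, price 61.20≤61.35).
C: not dominated.
D: not dominated.
E: not dominated (best vCPUs).
F: not dominated (best memory).
G: not dominated (best price).
H: not dominated.

A, C, D, E, F, G, H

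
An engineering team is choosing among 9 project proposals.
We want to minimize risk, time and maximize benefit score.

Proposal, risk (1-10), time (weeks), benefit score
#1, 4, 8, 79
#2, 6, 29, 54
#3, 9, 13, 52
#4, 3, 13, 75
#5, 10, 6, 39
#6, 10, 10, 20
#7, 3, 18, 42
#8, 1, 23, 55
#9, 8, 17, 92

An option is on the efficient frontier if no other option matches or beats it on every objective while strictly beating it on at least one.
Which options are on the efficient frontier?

#1: not dominated.
#2: dominated by #1 (risk 4≤6, time 8≤29, benefit score 79≥54).
#3: dominated by #1 (risk 4≤9, time 8≤13, benefit score 79≥52).
#4: not dominated.
#5: not dominated (best time).
#6: dominated by #1 (risk 4≤10, time 8≤10, benefit score 79≥20).
#7: dominated by #4 (risk 3≤3, time 13≤18, benefit score 75≥42).
#8: not dominated (best risk).
#9: not dominated (best benefit score).

#1, #4, #5, #8, #9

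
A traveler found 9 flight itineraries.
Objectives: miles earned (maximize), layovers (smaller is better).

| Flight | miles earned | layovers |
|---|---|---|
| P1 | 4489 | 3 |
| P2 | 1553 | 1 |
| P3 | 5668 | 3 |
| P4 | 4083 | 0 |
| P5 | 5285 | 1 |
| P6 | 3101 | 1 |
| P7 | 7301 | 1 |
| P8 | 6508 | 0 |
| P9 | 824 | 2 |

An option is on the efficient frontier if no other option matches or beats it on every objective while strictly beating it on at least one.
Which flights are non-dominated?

P7, P8

P1: dominated by P3 (miles earned 5668≥4489, layovers 3≤3).
P2: dominated by P4 (miles earned 4083≥1553, layovers 0≤1).
P3: dominated by P7 (miles earned 7301≥5668, layovers 1≤3).
P4: dominated by P8 (miles earned 6508≥4083, layovers 0≤0).
P5: dominated by P7 (miles earned 7301≥5285, layovers 1≤1).
P6: dominated by P4 (miles earned 4083≥3101, layovers 0≤1).
P7: not dominated (best miles earned).
P8: not dominated.
P9: dominated by P2 (miles earned 1553≥824, layovers 1≤2).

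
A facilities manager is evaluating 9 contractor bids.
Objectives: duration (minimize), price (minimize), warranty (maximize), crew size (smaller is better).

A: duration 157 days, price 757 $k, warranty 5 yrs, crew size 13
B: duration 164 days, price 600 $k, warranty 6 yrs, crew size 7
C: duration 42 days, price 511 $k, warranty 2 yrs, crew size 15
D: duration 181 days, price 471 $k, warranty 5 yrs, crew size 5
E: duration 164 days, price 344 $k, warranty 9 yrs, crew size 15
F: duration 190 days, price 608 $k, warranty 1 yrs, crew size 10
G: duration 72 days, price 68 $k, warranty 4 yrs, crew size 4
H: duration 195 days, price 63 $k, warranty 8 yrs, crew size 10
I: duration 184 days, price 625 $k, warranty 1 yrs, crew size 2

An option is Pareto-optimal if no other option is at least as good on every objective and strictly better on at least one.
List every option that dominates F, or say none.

B, D, G

B: duration 164≤190, price 600≤608, warranty 6≥1, crew size 7≤10 — dominates F.
D: duration 181≤190, price 471≤608, warranty 5≥1, crew size 5≤10 — dominates F.
G: duration 72≤190, price 68≤608, warranty 4≥1, crew size 4≤10 — dominates F.
Others (A, C, E, H, I) are each worse than F on at least one objective.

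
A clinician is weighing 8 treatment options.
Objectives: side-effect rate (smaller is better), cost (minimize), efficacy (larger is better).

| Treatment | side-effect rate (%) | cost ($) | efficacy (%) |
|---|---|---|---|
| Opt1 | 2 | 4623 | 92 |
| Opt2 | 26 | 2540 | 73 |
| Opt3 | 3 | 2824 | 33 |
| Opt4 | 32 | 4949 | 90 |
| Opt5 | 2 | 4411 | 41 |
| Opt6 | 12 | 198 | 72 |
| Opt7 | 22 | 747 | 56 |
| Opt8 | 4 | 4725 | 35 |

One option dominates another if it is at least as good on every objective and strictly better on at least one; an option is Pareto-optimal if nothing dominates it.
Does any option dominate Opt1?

No

Opt2: worse on side-effect rate (26 vs 2).
Opt3: worse on side-effect rate (3 vs 2).
Opt4: worse on side-effect rate (32 vs 2).
Opt5: worse on efficacy (41 vs 92).
Opt6: worse on side-effect rate (12 vs 2).
Opt7: worse on side-effect rate (22 vs 2).
Opt8: worse on side-effect rate (4 vs 2).
No option is at least as good as Opt1 on every objective and strictly better on one.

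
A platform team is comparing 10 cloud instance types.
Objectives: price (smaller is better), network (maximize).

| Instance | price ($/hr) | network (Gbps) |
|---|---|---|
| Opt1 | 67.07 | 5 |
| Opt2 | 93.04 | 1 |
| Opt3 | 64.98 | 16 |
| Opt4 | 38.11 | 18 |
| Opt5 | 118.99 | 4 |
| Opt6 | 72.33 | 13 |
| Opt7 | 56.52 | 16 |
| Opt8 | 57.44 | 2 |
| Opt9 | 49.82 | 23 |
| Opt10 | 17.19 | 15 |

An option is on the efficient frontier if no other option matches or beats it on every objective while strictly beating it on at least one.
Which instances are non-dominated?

Opt1: dominated by Opt3 (price 64.98≤67.07, network 16≥5).
Opt2: dominated by Opt1 (price 67.07≤93.04, network 5≥1).
Opt3: dominated by Opt4 (price 38.11≤64.98, network 18≥16).
Opt4: not dominated.
Opt5: dominated by Opt1 (price 67.07≤118.99, network 5≥4).
Opt6: dominated by Opt3 (price 64.98≤72.33, network 16≥13).
Opt7: dominated by Opt4 (price 38.11≤56.52, network 18≥16).
Opt8: dominated by Opt4 (price 38.11≤57.44, network 18≥2).
Opt9: not dominated (best network).
Opt10: not dominated (best price).

Opt4, Opt9, Opt10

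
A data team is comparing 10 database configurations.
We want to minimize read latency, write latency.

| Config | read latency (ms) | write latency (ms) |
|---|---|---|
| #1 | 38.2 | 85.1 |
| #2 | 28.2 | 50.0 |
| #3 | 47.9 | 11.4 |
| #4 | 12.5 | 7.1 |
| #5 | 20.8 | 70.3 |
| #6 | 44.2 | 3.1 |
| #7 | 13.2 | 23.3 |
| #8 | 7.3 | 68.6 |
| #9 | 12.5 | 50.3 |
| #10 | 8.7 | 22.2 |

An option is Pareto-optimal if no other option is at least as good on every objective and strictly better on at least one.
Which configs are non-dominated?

#4, #6, #8, #10

#1: dominated by #2 (read latency 28.2≤38.2, write latency 50.0≤85.1).
#2: dominated by #4 (read latency 12.5≤28.2, write latency 7.1≤50.0).
#3: dominated by #4 (read latency 12.5≤47.9, write latency 7.1≤11.4).
#4: not dominated.
#5: dominated by #4 (read latency 12.5≤20.8, write latency 7.1≤70.3).
#6: not dominated (best write latency).
#7: dominated by #4 (read latency 12.5≤13.2, write latency 7.1≤23.3).
#8: not dominated (best read latency).
#9: dominated by #4 (read latency 12.5≤12.5, write latency 7.1≤50.3).
#10: not dominated.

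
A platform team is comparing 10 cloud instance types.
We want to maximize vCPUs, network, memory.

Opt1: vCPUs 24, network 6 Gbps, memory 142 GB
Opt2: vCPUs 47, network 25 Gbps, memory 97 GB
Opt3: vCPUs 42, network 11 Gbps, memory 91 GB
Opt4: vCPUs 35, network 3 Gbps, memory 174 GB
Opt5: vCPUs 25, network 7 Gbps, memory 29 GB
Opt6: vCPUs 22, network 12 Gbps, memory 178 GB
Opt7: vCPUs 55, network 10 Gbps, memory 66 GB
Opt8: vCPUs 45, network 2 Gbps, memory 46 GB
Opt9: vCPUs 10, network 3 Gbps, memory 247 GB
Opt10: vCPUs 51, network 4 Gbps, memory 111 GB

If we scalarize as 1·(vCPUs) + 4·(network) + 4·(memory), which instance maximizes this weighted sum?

Opt9

Opt1: 1·24 + 4·6 + 4·142 = 616
Opt2: 1·47 + 4·25 + 4·97 = 535
Opt3: 1·42 + 4·11 + 4·91 = 450
Opt4: 1·35 + 4·3 + 4·174 = 743
Opt5: 1·25 + 4·7 + 4·29 = 169
Opt6: 1·22 + 4·12 + 4·178 = 782
Opt7: 1·55 + 4·10 + 4·66 = 359
Opt8: 1·45 + 4·2 + 4·46 = 237
Opt9: 1·10 + 4·3 + 4·247 = 1010
Opt10: 1·51 + 4·4 + 4·111 = 511
Highest: Opt9 at 1010.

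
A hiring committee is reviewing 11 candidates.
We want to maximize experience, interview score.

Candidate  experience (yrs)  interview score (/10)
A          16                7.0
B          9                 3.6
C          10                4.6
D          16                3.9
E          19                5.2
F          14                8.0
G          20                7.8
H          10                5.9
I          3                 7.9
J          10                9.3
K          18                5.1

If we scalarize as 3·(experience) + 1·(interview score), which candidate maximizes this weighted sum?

A: 3·16 + 1·7.0 = 55.0
B: 3·9 + 1·3.6 = 30.6
C: 3·10 + 1·4.6 = 34.6
D: 3·16 + 1·3.9 = 51.9
E: 3·19 + 1·5.2 = 62.2
F: 3·14 + 1·8.0 = 50.0
G: 3·20 + 1·7.8 = 67.8
H: 3·10 + 1·5.9 = 35.9
I: 3·3 + 1·7.9 = 16.9
J: 3·10 + 1·9.3 = 39.3
K: 3·18 + 1·5.1 = 59.1
Highest: G at 67.8.

G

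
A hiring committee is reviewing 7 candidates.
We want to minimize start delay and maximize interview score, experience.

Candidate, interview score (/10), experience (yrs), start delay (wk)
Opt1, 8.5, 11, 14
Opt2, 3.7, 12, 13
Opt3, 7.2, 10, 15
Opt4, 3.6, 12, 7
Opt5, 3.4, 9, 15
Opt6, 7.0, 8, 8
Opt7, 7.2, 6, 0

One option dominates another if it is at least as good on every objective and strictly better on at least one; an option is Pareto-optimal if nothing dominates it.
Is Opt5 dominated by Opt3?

Opt3 vs Opt5: interview score 7.2≥3.4, experience 10≥9, start delay 15≤15 — Opt3 is at least as good on every objective with at least one strict improvement.

Yes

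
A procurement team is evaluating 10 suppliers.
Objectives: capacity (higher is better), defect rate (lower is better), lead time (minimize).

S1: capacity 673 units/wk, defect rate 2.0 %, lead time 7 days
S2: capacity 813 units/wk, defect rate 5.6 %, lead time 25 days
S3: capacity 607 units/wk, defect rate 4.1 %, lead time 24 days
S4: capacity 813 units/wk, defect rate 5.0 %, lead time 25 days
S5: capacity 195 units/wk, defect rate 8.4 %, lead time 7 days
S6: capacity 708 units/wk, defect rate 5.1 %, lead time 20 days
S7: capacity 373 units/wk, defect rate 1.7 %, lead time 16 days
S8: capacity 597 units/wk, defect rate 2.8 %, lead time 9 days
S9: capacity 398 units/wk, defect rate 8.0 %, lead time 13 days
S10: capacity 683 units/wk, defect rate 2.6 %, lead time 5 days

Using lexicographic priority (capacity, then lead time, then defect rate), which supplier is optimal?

S4

First maximize capacity: best is 813, kept {S2, S4}.
Then minimize lead time: best is 25, kept {S2, S4}.
Then minimize defect rate: best is 5.0, kept {S4}.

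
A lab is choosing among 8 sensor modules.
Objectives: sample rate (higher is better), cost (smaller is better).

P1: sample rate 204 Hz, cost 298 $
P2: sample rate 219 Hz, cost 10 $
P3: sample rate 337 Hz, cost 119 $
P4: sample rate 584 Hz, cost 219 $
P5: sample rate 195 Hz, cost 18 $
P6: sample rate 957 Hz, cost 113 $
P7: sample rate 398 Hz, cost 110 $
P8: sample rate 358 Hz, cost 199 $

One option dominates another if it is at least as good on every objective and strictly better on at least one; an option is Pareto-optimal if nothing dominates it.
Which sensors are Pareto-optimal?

P1: dominated by P2 (sample rate 219≥204, cost 10≤298).
P2: not dominated (best cost).
P3: dominated by P6 (sample rate 957≥337, cost 113≤119).
P4: dominated by P6 (sample rate 957≥584, cost 113≤219).
P5: dominated by P2 (sample rate 219≥195, cost 10≤18).
P6: not dominated (best sample rate).
P7: not dominated.
P8: dominated by P6 (sample rate 957≥358, cost 113≤199).

P2, P6, P7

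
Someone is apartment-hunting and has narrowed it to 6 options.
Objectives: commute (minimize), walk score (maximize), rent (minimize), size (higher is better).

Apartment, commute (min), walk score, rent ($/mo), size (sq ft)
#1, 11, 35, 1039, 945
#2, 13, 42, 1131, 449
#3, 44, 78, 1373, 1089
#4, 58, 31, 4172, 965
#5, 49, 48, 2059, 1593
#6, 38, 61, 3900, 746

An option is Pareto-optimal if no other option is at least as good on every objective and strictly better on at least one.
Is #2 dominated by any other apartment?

#1: worse on walk score (35 vs 42).
#3: worse on commute (44 vs 13).
#4: worse on commute (58 vs 13).
#5: worse on commute (49 vs 13).
#6: worse on commute (38 vs 13).
No option is at least as good as #2 on every objective and strictly better on one.

No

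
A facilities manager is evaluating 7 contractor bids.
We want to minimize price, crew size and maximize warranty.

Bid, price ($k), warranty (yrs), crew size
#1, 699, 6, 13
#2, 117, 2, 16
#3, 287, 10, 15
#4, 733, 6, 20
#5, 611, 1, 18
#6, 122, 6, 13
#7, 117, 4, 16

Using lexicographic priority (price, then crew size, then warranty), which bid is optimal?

#7

First minimize price: best is 117, kept {#2, #7}.
Then minimize crew size: best is 16, kept {#2, #7}.
Then maximize warranty: best is 4, kept {#7}.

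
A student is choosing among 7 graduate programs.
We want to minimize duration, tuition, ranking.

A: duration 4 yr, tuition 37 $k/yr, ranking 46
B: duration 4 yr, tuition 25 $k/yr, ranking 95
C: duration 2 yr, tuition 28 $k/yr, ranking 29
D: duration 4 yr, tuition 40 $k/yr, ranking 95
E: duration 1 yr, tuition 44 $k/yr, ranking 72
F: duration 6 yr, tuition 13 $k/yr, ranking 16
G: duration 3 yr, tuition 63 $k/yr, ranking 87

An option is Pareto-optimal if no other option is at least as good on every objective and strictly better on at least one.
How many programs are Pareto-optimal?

4

A: dominated by C (duration 2≤4, tuition 28≤37, ranking 29≤46).
B: not dominated.
C: not dominated.
D: dominated by A (duration 4≤4, tuition 37≤40, ranking 46≤95).
E: not dominated (best duration).
F: not dominated (best tuition).
G: dominated by C (duration 2≤3, tuition 28≤63, ranking 29≤87).
Pareto-optimal: B, C, E, F → 4.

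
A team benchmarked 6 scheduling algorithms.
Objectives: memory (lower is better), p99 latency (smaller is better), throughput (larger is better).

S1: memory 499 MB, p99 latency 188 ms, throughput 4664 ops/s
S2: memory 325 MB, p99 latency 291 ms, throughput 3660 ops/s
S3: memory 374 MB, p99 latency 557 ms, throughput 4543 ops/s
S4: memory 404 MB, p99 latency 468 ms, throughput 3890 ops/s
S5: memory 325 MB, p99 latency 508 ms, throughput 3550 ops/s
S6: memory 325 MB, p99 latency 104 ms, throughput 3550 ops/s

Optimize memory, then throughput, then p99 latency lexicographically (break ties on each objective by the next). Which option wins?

S2

First minimize memory: best is 325, kept {S2, S5, S6}.
Then maximize throughput: best is 3660, kept {S2}.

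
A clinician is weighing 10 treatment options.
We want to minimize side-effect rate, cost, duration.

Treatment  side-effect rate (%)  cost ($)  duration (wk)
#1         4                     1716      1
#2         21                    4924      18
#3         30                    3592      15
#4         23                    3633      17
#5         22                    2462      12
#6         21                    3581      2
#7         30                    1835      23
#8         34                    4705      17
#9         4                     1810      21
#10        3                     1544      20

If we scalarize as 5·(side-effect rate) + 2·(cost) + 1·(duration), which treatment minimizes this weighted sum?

#1: 5·4 + 2·1716 + 1·1 = 3453
#2: 5·21 + 2·4924 + 1·18 = 9971
#3: 5·30 + 2·3592 + 1·15 = 7349
#4: 5·23 + 2·3633 + 1·17 = 7398
#5: 5·22 + 2·2462 + 1·12 = 5046
#6: 5·21 + 2·3581 + 1·2 = 7269
#7: 5·30 + 2·1835 + 1·23 = 3843
#8: 5·34 + 2·4705 + 1·17 = 9597
#9: 5·4 + 2·1810 + 1·21 = 3661
#10: 5·3 + 2·1544 + 1·20 = 3123
Lowest: #10 at 3123.

#10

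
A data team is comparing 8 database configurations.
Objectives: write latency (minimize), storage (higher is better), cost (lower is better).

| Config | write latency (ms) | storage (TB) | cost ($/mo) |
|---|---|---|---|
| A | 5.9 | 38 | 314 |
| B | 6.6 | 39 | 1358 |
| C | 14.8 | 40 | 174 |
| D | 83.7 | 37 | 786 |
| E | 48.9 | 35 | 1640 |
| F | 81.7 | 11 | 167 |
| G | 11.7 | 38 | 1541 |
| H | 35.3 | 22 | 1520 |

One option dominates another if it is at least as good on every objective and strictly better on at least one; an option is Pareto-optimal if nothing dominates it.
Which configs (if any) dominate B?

none

A: worse on storage (38 vs 39).
C: worse on write latency (14.8 vs 6.6).
D: worse on write latency (83.7 vs 6.6).
E: worse on write latency (48.9 vs 6.6).
F: worse on write latency (81.7 vs 6.6).
G: worse on write latency (11.7 vs 6.6).
H: worse on write latency (35.3 vs 6.6).
No option dominates B.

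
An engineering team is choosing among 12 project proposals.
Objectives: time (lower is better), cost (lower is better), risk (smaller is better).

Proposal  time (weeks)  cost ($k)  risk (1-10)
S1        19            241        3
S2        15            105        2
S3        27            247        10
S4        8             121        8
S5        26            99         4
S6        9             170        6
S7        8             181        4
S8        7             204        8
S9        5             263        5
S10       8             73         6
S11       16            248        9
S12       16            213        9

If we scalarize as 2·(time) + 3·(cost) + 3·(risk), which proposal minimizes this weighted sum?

S1: 2·19 + 3·241 + 3·3 = 770
S2: 2·15 + 3·105 + 3·2 = 351
S3: 2·27 + 3·247 + 3·10 = 825
S4: 2·8 + 3·121 + 3·8 = 403
S5: 2·26 + 3·99 + 3·4 = 361
S6: 2·9 + 3·170 + 3·6 = 546
S7: 2·8 + 3·181 + 3·4 = 571
S8: 2·7 + 3·204 + 3·8 = 650
S9: 2·5 + 3·263 + 3·5 = 814
S10: 2·8 + 3·73 + 3·6 = 253
S11: 2·16 + 3·248 + 3·9 = 803
S12: 2·16 + 3·213 + 3·9 = 698
Lowest: S10 at 253.

S10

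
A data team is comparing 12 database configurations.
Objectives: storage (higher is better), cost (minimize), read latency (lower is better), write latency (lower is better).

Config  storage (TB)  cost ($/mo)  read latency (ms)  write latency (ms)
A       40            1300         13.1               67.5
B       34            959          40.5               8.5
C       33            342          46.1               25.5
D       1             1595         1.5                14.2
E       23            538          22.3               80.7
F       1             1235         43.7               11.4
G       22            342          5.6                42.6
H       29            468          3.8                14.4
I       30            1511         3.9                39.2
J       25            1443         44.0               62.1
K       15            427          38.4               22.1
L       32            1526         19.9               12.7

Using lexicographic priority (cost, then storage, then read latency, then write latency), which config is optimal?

First minimize cost: best is 342, kept {C, G}.
Then maximize storage: best is 33, kept {C}.

C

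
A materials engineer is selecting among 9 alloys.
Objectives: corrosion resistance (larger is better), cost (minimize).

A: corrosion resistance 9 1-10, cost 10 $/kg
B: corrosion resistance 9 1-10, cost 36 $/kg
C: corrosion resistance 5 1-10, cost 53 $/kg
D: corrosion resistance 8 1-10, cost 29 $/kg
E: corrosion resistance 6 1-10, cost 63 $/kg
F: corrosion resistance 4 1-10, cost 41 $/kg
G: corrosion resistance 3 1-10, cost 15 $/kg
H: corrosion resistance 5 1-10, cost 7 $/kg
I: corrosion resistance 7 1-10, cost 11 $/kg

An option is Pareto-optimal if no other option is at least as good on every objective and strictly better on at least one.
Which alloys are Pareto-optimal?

A: not dominated.
B: dominated by A (corrosion resistance 9≥9, cost 10≤36).
C: dominated by A (corrosion resistance 9≥5, cost 10≤53).
D: dominated by A (corrosion resistance 9≥8, cost 10≤29).
E: dominated by A (corrosion resistance 9≥6, cost 10≤63).
F: dominated by A (corrosion resistance 9≥4, cost 10≤41).
G: dominated by A (corrosion resistance 9≥3, cost 10≤15).
H: not dominated (best cost).
I: dominated by A (corrosion resistance 9≥7, cost 10≤11).

A, H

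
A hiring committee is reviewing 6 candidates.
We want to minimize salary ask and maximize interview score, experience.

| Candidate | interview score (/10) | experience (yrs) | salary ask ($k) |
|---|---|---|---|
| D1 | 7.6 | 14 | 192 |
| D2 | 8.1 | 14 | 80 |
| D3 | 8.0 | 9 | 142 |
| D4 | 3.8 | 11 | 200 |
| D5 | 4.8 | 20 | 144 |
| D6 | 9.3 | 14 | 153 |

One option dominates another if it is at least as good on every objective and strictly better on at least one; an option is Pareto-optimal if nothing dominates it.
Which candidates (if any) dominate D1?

D2, D6

D2: interview score 8.1≥7.6, experience 14≥14, salary ask 80≤192 — dominates D1.
D6: interview score 9.3≥7.6, experience 14≥14, salary ask 153≤192 — dominates D1.
Others (D3, D4, D5) are each worse than D1 on at least one objective.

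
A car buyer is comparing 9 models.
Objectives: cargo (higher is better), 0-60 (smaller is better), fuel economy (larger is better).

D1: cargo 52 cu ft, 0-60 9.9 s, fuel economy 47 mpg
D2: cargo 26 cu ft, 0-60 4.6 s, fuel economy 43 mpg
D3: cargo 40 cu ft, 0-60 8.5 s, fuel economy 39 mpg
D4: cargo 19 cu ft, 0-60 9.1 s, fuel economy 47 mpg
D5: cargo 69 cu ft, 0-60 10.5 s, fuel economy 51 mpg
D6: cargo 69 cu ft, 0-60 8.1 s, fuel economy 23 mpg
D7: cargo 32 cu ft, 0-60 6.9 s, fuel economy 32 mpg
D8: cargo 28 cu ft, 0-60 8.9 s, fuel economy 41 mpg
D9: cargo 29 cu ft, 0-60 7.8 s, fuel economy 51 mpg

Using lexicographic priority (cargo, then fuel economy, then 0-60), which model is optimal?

D5

First maximize cargo: best is 69, kept {D5, D6}.
Then maximize fuel economy: best is 51, kept {D5}.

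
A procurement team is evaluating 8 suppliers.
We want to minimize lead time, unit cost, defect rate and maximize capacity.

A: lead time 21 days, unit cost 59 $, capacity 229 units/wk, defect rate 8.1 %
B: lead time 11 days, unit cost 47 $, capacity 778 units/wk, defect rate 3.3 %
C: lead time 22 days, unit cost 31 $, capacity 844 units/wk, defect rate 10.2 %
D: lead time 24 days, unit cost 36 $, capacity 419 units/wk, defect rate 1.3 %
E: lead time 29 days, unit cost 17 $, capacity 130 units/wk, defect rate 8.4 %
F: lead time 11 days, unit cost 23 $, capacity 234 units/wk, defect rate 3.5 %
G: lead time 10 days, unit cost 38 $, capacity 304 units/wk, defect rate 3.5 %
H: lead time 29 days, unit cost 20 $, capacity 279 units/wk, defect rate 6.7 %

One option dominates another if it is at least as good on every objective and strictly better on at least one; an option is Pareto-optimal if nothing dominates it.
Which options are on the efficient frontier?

A: dominated by B (lead time 11≤21, unit cost 47≤59, capacity 778≥229, defect rate 3.3≤8.1).
B: not dominated.
C: not dominated (best capacity).
D: not dominated (best defect rate).
E: not dominated (best unit cost).
F: not dominated.
G: not dominated (best lead time).
H: not dominated.

B, C, D, E, F, G, H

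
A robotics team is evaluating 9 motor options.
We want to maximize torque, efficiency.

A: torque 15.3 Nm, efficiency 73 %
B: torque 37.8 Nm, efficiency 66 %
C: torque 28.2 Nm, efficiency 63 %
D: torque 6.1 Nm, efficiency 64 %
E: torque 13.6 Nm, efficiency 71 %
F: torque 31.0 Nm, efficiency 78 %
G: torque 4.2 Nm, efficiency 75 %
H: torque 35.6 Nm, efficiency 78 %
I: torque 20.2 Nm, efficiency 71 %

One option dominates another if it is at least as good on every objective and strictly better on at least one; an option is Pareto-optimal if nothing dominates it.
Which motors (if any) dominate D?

A: torque 15.3≥6.1, efficiency 73≥64 — dominates D.
B: torque 37.8≥6.1, efficiency 66≥64 — dominates D.
E: torque 13.6≥6.1, efficiency 71≥64 — dominates D.
F: torque 31.0≥6.1, efficiency 78≥64 — dominates D.
H: torque 35.6≥6.1, efficiency 78≥64 — dominates D.
I: torque 20.2≥6.1, efficiency 71≥64 — dominates D.
Others (C, G) are each worse than D on at least one objective.

A, B, E, F, H, I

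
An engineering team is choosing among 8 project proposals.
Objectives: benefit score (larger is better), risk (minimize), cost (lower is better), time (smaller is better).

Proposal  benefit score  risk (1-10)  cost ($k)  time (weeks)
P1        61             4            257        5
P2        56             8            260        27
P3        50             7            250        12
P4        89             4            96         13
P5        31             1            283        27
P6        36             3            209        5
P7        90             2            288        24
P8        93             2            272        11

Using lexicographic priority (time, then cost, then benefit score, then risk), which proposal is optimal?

P6

First minimize time: best is 5, kept {P1, P6}.
Then minimize cost: best is 209, kept {P6}.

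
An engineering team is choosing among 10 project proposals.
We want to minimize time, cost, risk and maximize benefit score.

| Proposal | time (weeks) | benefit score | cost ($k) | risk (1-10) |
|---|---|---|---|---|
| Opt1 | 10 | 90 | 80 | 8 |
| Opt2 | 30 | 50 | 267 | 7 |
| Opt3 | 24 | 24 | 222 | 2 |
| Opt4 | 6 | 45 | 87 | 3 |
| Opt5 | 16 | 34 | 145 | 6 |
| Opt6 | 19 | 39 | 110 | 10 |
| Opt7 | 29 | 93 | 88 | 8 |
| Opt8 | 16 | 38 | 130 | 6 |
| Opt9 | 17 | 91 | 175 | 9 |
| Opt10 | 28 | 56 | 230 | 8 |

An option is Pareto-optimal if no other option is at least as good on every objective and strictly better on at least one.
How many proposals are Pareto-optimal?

Opt1: not dominated (best cost).
Opt2: not dominated.
Opt3: not dominated (best risk).
Opt4: not dominated (best time).
Opt5: dominated by Opt4 (time 6≤16, benefit score 45≥34, cost 87≤145, risk 3≤6).
Opt6: dominated by Opt1 (time 10≤19, benefit score 90≥39, cost 80≤110, risk 8≤10).
Opt7: not dominated (best benefit score).
Opt8: dominated by Opt4 (time 6≤16, benefit score 45≥38, cost 87≤130, risk 3≤6).
Opt9: not dominated.
Opt10: dominated by Opt1 (time 10≤28, benefit score 90≥56, cost 80≤230, risk 8≤8).
Pareto-optimal: Opt1, Opt2, Opt3, Opt4, Opt7, Opt9 → 6.

6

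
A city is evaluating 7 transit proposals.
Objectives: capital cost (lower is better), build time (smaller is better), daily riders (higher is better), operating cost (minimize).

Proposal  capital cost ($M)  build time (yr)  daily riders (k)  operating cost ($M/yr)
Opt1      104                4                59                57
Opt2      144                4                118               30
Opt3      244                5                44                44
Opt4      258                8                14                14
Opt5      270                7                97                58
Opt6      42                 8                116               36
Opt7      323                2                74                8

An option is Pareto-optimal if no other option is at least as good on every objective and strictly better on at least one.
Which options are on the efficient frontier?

Opt1, Opt2, Opt4, Opt6, Opt7

Opt1: not dominated.
Opt2: not dominated (best daily riders).
Opt3: dominated by Opt2 (capital cost 144≤244, build time 4≤5, daily riders 118≥44, operating cost 30≤44).
Opt4: not dominated.
Opt5: dominated by Opt2 (capital cost 144≤270, build time 4≤7, daily riders 118≥97, operating cost 30≤58).
Opt6: not dominated (best capital cost).
Opt7: not dominated (best build time).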